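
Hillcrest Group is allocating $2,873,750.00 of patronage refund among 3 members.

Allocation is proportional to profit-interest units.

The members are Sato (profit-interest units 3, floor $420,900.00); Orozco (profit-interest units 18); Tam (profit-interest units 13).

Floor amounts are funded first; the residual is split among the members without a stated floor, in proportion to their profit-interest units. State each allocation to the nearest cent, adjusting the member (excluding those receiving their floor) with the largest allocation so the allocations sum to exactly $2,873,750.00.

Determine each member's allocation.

Sato: $420,900.00 | Orozco: $1,424,235.48 | Tam: $1,028,614.52

Guaranteed amounts: Sato $420,900.00. Balance $2,452,850.00.
Balance split over remaining profit-interest units 31: Orozco 1,424,235.4839 → $1,424,235.48; Tam 1,028,614.5161 → $1,028,614.52.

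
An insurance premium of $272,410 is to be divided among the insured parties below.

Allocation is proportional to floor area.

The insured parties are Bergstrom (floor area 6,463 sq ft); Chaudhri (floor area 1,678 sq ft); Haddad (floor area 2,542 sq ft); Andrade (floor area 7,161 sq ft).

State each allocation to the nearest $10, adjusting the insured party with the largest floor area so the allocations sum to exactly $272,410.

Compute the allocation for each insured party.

Total floor area = 6,463 + 1,678 + 2,542 + 7,161 = 17,844.
Proportional shares: Bergstrom 98,665.42; Chaudhri 25,616.68; Haddad 38,806.67; Andrade 109,321.23.
Rounded to nearest $10: Bergstrom $98,670; Chaudhri $25,620; Haddad $38,810; Andrade $109,320. Sum = $272,420.
Difference $272,410 − $272,420 = −$10 applied to largest floor area (Andrade): Andrade becomes $109,310.

Bergstrom: $98,670 | Chaudhri: $25,620 | Haddad: $38,810 | Andrade: $109,310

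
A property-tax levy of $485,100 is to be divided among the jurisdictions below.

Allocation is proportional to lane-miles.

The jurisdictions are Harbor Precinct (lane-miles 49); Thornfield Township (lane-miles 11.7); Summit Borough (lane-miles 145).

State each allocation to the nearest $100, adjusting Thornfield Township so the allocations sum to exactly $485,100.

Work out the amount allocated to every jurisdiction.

Harbor Precinct: $115,600 | Thornfield Township: $27,500 | Summit Borough: $342,000

Lane-miles total: 205.7.
Unrounded shares: Harbor Precinct 49/205.7 × $485,100 = 115,556.15; Thornfield Township 11.7/205.7 × $485,100 = 27,591.98; Summit Borough 145/205.7 × $485,100 = 341,951.87.
At nearest $100: Harbor Precinct $115,600; Thornfield Township $27,600; Summit Borough $342,000. Sum = $485,200.
Difference $485,100 − $485,200 = −$100 applied to Thornfield Township: Thornfield Township becomes $27,500.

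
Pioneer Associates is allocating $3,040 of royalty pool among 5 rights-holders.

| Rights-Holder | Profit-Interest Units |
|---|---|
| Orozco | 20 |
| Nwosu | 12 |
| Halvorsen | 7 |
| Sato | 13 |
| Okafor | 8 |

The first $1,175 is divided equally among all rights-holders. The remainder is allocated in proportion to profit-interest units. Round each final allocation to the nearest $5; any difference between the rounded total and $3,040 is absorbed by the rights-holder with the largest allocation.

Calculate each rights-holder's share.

Orozco: $850; Nwosu: $610; Halvorsen: $455; Sato: $640; Okafor: $485

$1,175 shared equally gives $235 per rights-holder.
Remainder $1,865 by profit-interest units (total 60): Orozco 621.67 → $620; Nwosu 373.00 → $375; Halvorsen 217.58 → $220; Sato 404.08 → $405; Okafor 248.67 → $250.
Rounding difference −$5 on remainder applied to Orozco.
Totals: Orozco $235 + $615 = $850; Nwosu $235 + $375 = $610; Halvorsen $235 + $220 = $455; Sato $235 + $405 = $640; Okafor $235 + $250 = $485.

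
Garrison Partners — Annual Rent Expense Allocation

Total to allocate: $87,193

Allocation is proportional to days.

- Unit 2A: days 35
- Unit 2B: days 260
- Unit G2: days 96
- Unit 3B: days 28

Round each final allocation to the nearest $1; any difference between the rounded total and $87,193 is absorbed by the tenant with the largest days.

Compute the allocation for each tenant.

Unit 2A: $7,283 | Unit 2B: $54,106 | Unit G2: $19,977 | Unit 3B: $5,827

Combined days = 419.
Unrounded shares: Unit 2A 35/419 × $87,193 = 7,283.42; Unit 2B 260/419 × $87,193 = 54,105.44; Unit G2 96/419 × $87,193 = 19,977.39; Unit 3B 28/419 × $87,193 = 5,826.74.
At nearest $1: Unit 2A $7,283; Unit 2B $54,105; Unit G2 $19,977; Unit 3B $5,827. Sum = $87,192.
Difference $87,193 − $87,192 = +$1 applied to largest days (Unit 2B): Unit 2B becomes $54,106.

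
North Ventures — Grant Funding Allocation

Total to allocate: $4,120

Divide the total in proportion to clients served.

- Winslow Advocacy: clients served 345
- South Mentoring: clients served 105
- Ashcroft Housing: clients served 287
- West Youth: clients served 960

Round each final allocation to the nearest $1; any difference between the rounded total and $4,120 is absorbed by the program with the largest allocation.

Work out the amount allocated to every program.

Winslow Advocacy: $838 · South Mentoring: $255 · Ashcroft Housing: $697 · West Youth: $2,330

Clients served total: 1,697.
Unrounded shares: Winslow Advocacy 345/1,697 × $4,120 = 837.60; South Mentoring 105/1,697 × $4,120 = 254.92; Ashcroft Housing 287/1,697 × $4,120 = 696.78; West Youth 960/1,697 × $4,120 = 2,330.70.
Rounded to nearest $1: Winslow Advocacy $838; South Mentoring $255; Ashcroft Housing $697; West Youth $2,331. Sum = $4,121.
Difference $4,120 − $4,121 = −$1 applied to largest allocation (West Youth): West Youth becomes $2,330.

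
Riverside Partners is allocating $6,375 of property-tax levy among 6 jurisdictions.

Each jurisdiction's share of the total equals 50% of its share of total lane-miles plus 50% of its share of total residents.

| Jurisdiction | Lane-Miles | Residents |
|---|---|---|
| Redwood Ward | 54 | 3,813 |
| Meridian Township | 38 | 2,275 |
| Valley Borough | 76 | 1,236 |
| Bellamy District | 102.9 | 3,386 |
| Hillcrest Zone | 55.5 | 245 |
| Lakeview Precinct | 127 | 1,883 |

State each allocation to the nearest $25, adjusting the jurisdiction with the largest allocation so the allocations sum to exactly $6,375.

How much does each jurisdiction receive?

Redwood Ward: $1,325; Meridian Township: $825; Valley Borough: $850; Bellamy District: $1,575; Hillcrest Zone: $450; Lakeview Precinct: $1,350

Lane-miles total 453.4; residents total 12,838.
Composite weights (50% lane-miles + 50% residents): Redwood Ward 0.2081; Meridian Township 0.1305; Valley Borough 0.1319; Bellamy District 0.2454; Hillcrest Zone 0.0707; Lakeview Precinct 0.2134.
Proportional shares: Redwood Ward 1,326.35; Meridian Township 832.00; Valley Borough 841.18; Bellamy District 1,564.11; Hillcrest Zone 451.01; Lakeview Precinct 1,360.36.
Rounded to nearest $25: Redwood Ward $1,325; Meridian Township $825; Valley Borough $850; Bellamy District $1,575; Hillcrest Zone $450; Lakeview Precinct $1,350. Sum = $6,375.
Rounded total matches; no reconciliation needed.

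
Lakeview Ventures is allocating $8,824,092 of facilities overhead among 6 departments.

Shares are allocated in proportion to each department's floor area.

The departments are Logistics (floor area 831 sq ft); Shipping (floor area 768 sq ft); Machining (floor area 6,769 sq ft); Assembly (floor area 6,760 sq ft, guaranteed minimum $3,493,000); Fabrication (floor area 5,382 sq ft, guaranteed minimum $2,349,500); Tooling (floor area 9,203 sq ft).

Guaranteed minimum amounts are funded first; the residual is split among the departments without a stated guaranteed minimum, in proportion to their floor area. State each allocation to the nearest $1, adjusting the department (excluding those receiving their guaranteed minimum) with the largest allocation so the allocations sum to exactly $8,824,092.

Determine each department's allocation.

Logistics: $141,011; Shipping: $130,321; Machining: $1,148,620; Assembly: $3,493,000; Fabrication: $2,349,500; Tooling: $1,561,640

Fund the minimums — Assembly $3,493,000; Fabrication $2,349,500. Residual $2,981,592.
Residual split over remaining floor area 17,571: Logistics 141,010.92 → $141,011; Shipping 130,320.57 → $130,321; Machining 1,148,619.67 → $1,148,620; Tooling 1,561,640.84 → $1,561,641.
Rounding difference −$1 applied to Tooling → $1,561,640.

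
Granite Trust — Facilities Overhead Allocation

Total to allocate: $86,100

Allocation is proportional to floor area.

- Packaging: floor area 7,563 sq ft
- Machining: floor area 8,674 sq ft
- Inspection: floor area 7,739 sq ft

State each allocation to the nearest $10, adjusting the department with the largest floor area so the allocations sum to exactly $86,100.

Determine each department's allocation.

Packaging: $27,160; Machining: $31,150; Inspection: $27,790

Sum of floor area: 7,563 + 8,674 + 7,739 = 23,976.
Proportional shares: Packaging 27,159.42; Machining 31,149.12; Inspection 27,791.45.
At nearest $10: Packaging $27,160; Machining $31,150; Inspection $27,790. Sum = $86,100.
Rounded total matches; no reconciliation needed.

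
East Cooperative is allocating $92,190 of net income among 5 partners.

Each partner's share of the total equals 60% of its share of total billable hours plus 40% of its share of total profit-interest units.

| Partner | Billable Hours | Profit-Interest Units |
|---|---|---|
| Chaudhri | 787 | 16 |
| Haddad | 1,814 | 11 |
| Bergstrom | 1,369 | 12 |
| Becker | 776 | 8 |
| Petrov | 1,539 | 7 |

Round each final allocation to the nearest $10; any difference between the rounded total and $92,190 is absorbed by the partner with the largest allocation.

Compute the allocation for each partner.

Chaudhri: $17,850 · Haddad: $23,490 · Bergstrom: $20,240 · Becker: $12,290 · Petrov: $18,320

Totals — billable hours 6,285, profit-interest units 54.
Composite weights (60% billable hours + 40% profit-interest units): Chaudhri 0.1936; Haddad 0.2547; Bergstrom 0.2196; Becker 0.1333; Petrov 0.1988.
Unrounded shares: Chaudhri 17,852.57; Haddad 23,476.71; Bergstrom 20,243.17; Becker 12,292.65; Petrov 18,324.89.
Rounded to nearest $10: Chaudhri $17,850; Haddad $23,480; Bergstrom $20,240; Becker $12,290; Petrov $18,320. Sum = $92,180.
Difference $92,190 − $92,180 = +$10 applied to largest allocation (Haddad): Haddad becomes $23,490.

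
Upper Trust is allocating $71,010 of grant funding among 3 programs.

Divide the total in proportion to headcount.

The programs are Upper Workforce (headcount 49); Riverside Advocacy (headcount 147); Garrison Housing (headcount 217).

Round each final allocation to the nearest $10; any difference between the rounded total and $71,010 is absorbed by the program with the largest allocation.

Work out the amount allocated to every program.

Sum of headcount: 413.
Raw shares: Upper Workforce 49/413 × $71,010 = 8,424.92; Riverside Advocacy 147/413 × $71,010 = 25,274.75; Garrison Housing 217/413 × $71,010 = 37,310.34.
After rounding ($10): Upper Workforce $8,420; Riverside Advocacy $25,270; Garrison Housing $37,310. Sum = $71,000.
Difference $71,010 − $71,000 = +$10 applied to largest allocation (Garrison Housing): Garrison Housing becomes $37,320.

Upper Workforce: $8,420; Riverside Advocacy: $25,270; Garrison Housing: $37,320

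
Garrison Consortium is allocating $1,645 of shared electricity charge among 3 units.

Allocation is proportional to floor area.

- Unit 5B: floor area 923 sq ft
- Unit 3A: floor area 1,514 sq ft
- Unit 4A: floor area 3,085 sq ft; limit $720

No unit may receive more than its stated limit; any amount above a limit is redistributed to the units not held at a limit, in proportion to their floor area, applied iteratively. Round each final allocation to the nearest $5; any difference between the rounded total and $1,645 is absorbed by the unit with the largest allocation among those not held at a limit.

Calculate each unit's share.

Floor area total: 5,522.
Proportional shares (ignoring caps): Unit 5B 274.96; Unit 3A 451.02; Unit 4A 919.02.
Cap binds for Unit 4A ($720); balance $925 reallocated over remaining floor area 2,437.
Redistributed shares: Unit 5B 350.34 → $350; Unit 3A 574.66 → $575.

Unit 5B: $350 · Unit 3A: $575 · Unit 4A: $720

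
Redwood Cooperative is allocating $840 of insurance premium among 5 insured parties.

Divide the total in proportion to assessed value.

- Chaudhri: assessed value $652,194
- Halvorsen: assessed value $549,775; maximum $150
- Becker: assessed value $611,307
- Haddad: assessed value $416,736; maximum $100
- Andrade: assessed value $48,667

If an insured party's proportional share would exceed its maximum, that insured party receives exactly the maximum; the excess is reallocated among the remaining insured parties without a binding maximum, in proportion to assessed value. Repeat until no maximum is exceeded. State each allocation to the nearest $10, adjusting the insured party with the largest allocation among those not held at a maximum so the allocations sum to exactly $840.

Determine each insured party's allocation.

Chaudhri: $300 · Halvorsen: $150 · Becker: $270 · Haddad: $100 · Andrade: $20

Combined assessed value = 2,278,679.
Unconstrained shares: Chaudhri 240.42; Halvorsen 202.67; Becker 225.35; Haddad 153.62; Andrade 17.94.
Held at cap: Halvorsen ($150), Haddad ($100); remaining pool $590 reallocated over remaining assessed value 1,312,168.
Remaining shares: Chaudhri 293.25 → $290; Becker 274.87 → $270; Andrade 21.88 → $20.
Rounding difference +$10 applied to Chaudhri → $300.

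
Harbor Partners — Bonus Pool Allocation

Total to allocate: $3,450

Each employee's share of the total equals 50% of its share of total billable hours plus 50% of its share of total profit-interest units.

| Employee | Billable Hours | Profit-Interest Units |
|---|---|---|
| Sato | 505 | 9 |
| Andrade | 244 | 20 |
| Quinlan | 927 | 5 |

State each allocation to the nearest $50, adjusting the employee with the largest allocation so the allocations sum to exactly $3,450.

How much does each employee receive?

Totals — billable hours 1,676, profit-interest units 34.
Blended shares (50% billable hours + 50% profit-interest units): Sato 0.2830; Andrade 0.3669; Quinlan 0.3501.
Raw shares: Sato 976.38; Andrade 1,265.84; Quinlan 1,207.78.
At nearest $50: Sato $1,000; Andrade $1,250; Quinlan $1,200. Sum = $3,450.
No rounding difference to absorb.

Sato: $1,000 · Andrade: $1,250 · Quinlan: $1,200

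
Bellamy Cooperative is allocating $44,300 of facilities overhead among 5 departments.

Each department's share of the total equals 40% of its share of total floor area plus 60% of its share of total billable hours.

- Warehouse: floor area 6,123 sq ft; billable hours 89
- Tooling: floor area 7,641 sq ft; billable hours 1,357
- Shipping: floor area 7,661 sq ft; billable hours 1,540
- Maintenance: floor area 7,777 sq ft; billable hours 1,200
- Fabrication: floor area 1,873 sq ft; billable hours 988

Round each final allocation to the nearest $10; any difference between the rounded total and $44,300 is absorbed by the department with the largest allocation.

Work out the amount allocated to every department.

Warehouse: $3,950 · Tooling: $11,330 · Shipping: $12,280 · Maintenance: $10,600 · Fabrication: $6,140

Floor area total 31,075; billable hours total 5,174.
Combined weights (40% floor area + 60% billable hours): Warehouse 0.0891; Tooling 0.2557; Shipping 0.2772; Maintenance 0.2393; Fabrication 0.1387.
Unrounded shares: Warehouse 3,948.75; Tooling 11,328.37; Shipping 12,279.88; Maintenance 10,599.37; Fabrication 6,143.62.
After rounding ($10): Warehouse $3,950; Tooling $11,330; Shipping $12,280; Maintenance $10,600; Fabrication $6,140. Sum = $44,300.
No rounding difference to absorb.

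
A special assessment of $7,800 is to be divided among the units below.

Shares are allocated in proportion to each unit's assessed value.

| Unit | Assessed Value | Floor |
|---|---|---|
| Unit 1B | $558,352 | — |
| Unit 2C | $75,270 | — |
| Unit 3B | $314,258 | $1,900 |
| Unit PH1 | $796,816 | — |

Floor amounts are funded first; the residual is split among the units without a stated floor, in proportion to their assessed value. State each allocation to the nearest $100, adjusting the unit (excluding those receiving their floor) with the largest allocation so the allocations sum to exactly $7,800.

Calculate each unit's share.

Fund the minimums — Unit 3B $1,900. Residual $5,900.
Residual split over remaining assessed value 1,430,438: Unit 1B 2,302.98 → $2,300; Unit 2C 310.46 → $300; Unit PH1 3,286.56 → $3,300.

Unit 1B: $2,300 · Unit 2C: $300 · Unit 3B: $1,900 · Unit PH1: $3,300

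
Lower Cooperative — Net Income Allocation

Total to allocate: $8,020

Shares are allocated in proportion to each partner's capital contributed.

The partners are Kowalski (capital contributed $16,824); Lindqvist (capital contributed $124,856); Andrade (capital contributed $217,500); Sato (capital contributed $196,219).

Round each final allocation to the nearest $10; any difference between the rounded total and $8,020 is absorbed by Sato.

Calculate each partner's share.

Capital contributed total: 555,399.
Unrounded shares: Kowalski 16,824/555,399 × $8,020 = 242.94; Lindqvist 124,856/555,399 × $8,020 = 1,802.93; Andrade 217,500/555,399 × $8,020 = 3,140.72; Sato 196,219/555,399 × $8,020 = 2,833.42.
Rounded to nearest $10: Kowalski $240; Lindqvist $1,800; Andrade $3,140; Sato $2,830. Sum = $8,010.
Difference $8,020 − $8,010 = +$10 applied to Sato: Sato becomes $2,840.

Kowalski: $240 · Lindqvist: $1,800 · Andrade: $3,140 · Sato: $2,840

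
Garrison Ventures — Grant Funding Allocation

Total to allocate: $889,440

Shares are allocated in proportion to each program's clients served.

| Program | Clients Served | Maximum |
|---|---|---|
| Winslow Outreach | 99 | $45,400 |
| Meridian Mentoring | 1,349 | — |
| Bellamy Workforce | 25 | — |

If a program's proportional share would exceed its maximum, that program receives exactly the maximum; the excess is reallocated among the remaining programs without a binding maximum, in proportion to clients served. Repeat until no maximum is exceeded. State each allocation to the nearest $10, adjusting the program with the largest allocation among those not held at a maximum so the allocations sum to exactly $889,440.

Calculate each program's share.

Winslow Outreach: $45,400 · Meridian Mentoring: $828,680 · Bellamy Workforce: $15,360

Clients served total: 1,473.
Unconstrained shares: Winslow Outreach 59,779.06; Meridian Mentoring 814,565.21; Bellamy Workforce 15,095.72.
Cap binds for Winslow Outreach ($45,400); residual $844,040 reallocated over remaining clients served 1,374.
Remaining shares: Meridian Mentoring 828,682.65 → $828,680; Bellamy Workforce 15,357.35 → $15,360.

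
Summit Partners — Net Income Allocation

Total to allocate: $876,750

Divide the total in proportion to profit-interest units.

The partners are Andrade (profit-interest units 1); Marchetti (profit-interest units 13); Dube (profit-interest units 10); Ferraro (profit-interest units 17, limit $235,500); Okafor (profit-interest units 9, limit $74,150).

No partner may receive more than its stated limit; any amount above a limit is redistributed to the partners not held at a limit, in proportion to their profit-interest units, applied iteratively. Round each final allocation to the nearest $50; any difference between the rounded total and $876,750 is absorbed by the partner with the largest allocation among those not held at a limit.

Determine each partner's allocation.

Total profit-interest units = 50.
Unconstrained shares: Andrade 17,535.00; Marchetti 227,955.00; Dube 175,350.00; Ferraro 298,095.00; Okafor 157,815.00.
Held at cap: Ferraro ($235,500), Okafor ($74,150); remaining pool $567,100 reallocated over remaining profit-interest units 24.
Redistributed shares: Andrade 23,629.17 → $23,650; Marchetti 307,179.17 → $307,200; Dube 236,291.67 → $236,300.
Rounding difference −$50 applied to Marchetti → $307,150.

Andrade: $23,650; Marchetti: $307,150; Dube: $236,300; Ferraro: $235,500; Okafor: $74,150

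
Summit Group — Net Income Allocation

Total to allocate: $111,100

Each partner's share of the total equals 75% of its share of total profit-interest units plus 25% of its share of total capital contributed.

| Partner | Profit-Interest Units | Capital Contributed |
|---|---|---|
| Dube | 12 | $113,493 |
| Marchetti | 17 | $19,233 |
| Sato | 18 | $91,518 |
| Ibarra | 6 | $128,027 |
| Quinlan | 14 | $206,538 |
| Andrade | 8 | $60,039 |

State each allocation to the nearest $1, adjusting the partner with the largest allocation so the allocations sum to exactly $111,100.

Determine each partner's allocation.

Totals — profit-interest units 75, capital contributed 618,848.
Combined weights (75% profit-interest units + 25% capital contributed): Dube 0.1658; Marchetti 0.1778; Sato 0.2170; Ibarra 0.1117; Quinlan 0.2234; Andrade 0.1043.
Proportional shares: Dube 18,425.77; Marchetti 19,750.21; Sato 24,105.49; Ibarra 12,412.08; Quinlan 24,823.79; Andrade 11,582.66.
At nearest $1: Dube $18,426; Marchetti $19,750; Sato $24,105; Ibarra $12,412; Quinlan $24,824; Andrade $11,583. Sum = $111,100.
Sum already equals the total — no adjustment.

Dube: $18,426 · Marchetti: $19,750 · Sato: $24,105 · Ibarra: $12,412 · Quinlan: $24,824 · Andrade: $11,583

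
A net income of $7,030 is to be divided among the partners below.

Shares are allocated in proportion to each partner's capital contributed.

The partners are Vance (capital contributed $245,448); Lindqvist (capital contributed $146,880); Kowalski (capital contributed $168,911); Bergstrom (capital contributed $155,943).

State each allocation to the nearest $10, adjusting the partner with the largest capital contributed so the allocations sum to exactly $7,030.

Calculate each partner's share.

Vance: $2,400 | Lindqvist: $1,440 | Kowalski: $1,660 | Bergstrom: $1,530

Combined capital contributed = 717,182.
Raw shares: Vance 245,448/717,182 × $7,030 = 2,405.94; Lindqvist 146,880/717,182 × $7,030 = 1,439.76; Kowalski 168,911/717,182 × $7,030 = 1,655.71; Bergstrom 155,943/717,182 × $7,030 = 1,528.59.
At nearest $10: Vance $2,410; Lindqvist $1,440; Kowalski $1,660; Bergstrom $1,530. Sum = $7,040.
Difference $7,030 − $7,040 = −$10 applied to largest capital contributed (Vance): Vance becomes $2,400.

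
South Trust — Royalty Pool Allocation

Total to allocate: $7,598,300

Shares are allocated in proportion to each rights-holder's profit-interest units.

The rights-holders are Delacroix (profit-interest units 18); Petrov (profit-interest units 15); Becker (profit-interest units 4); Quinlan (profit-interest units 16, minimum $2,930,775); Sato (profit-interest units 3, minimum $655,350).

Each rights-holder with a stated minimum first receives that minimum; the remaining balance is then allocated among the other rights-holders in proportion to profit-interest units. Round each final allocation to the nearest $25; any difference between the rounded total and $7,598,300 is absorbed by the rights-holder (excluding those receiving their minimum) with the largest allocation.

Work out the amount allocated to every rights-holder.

Guaranteed amounts: Quinlan $2,930,775; Sato $655,350. Residual $4,012,175.
Residual split over remaining profit-interest units 37: Delacroix 1,951,868.92 → $1,951,875; Petrov 1,626,557.43 → $1,626,550; Becker 433,748.65 → $433,750.

Delacroix: $1,951,875 | Petrov: $1,626,550 | Becker: $433,750 | Quinlan: $2,930,775 | Sato: $655,350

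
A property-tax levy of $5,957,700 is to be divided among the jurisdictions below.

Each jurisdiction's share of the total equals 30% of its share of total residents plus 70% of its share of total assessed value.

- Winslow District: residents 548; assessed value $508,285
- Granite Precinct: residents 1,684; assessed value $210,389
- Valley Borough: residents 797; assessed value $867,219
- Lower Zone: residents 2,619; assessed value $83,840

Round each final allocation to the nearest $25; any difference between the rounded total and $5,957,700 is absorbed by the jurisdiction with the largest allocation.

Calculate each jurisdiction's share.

Totals — residents 5,648, assessed value 1,669,733.
Blended shares (30% residents + 70% assessed value): Winslow District 0.2422; Granite Precinct 0.1776; Valley Borough 0.4059; Lower Zone 0.1743.
Pro-rata amounts: Winslow District 1,442,927.00; Granite Precinct 1,058,377.66; Valley Borough 2,418,210.57; Lower Zone 1,038,184.78.
At nearest $25: Winslow District $1,442,925; Granite Precinct $1,058,375; Valley Borough $2,418,200; Lower Zone $1,038,175. Sum = $5,957,675.
Difference $5,957,700 − $5,957,675 = +$25 applied to largest allocation (Valley Borough): Valley Borough becomes $2,418,225.

Winslow District: $1,442,925; Granite Precinct: $1,058,375; Valley Borough: $2,418,225; Lower Zone: $1,038,175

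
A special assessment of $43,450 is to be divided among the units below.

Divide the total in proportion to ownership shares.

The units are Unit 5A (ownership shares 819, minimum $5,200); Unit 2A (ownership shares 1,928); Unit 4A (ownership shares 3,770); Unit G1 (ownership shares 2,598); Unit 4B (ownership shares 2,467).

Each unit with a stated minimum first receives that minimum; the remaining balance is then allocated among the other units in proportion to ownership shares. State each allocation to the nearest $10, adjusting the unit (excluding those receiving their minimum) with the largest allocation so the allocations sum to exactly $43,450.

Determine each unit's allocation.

Fund the minimums — Unit 5A $5,200. Balance $38,250.
Balance split over remaining ownership shares 10,763: Unit 2A 6,851.81 → $6,850; Unit 4A 13,397.98 → $13,400; Unit G1 9,232.88 → $9,230; Unit 4B 8,767.33 → $8,770.

Unit 5A: $5,200 · Unit 2A: $6,850 · Unit 4A: $13,400 · Unit G1: $9,230 · Unit 4B: $8,770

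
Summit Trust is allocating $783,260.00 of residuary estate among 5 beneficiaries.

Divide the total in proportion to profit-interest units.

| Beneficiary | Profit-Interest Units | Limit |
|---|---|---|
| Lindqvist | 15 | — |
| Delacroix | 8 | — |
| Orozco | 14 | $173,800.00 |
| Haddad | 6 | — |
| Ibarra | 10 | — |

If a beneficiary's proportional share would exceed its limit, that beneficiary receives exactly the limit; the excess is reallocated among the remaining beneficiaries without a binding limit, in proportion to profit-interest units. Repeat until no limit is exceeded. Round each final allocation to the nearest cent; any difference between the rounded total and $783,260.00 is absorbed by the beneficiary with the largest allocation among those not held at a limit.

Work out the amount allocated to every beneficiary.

Total profit-interest units = 53.
Proportional shares (ignoring caps): Lindqvist 221,677.3585; Delacroix 118,227.9245; Orozco 206,898.8679; Haddad 88,670.9434; Ibarra 147,784.9057.
Capped: Orozco ($173,800.00); remaining pool $609,460.00 reallocated over remaining profit-interest units 39.
Remaining shares: Lindqvist 234,407.6923 → $234,407.69; Delacroix 125,017.4359 → $125,017.44; Haddad 93,763.0769 → $93,763.08; Ibarra 156,271.7949 → $156,271.79.

Lindqvist: $234,407.69; Delacroix: $125,017.44; Orozco: $173,800.00; Haddad: $93,763.08; Ibarra: $156,271.79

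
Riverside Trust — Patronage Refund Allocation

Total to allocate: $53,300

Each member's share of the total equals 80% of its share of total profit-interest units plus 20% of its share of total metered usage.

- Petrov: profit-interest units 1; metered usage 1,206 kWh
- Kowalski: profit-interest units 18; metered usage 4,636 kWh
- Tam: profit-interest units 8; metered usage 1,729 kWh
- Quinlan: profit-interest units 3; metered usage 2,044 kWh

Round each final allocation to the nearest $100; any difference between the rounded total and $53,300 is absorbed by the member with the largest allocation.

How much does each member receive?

Profit-interest units total 30; metered usage total 9,615.
Blended shares (80% profit-interest units + 20% metered usage): Petrov 0.0518; Kowalski 0.5764; Tam 0.2493; Quinlan 0.1225.
Unrounded shares: Petrov 2,758.41; Kowalski 30,723.86; Tam 13,287.58; Quinlan 6,530.15.
At nearest $100: Petrov $2,800; Kowalski $30,700; Tam $13,300; Quinlan $6,500. Sum = $53,300.
No rounding difference to absorb.

Petrov: $2,800 | Kowalski: $30,700 | Tam: $13,300 | Quinlan: $6,500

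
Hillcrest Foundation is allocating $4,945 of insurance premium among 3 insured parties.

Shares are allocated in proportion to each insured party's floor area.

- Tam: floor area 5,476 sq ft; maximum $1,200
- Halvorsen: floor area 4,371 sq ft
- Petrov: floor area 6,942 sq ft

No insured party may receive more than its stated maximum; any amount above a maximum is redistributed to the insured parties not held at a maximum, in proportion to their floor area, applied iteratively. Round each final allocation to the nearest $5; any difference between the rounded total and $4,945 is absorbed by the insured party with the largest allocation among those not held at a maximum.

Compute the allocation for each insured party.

Tam: $1,200; Halvorsen: $1,445; Petrov: $2,300

Sum of floor area: 16,789.
Unconstrained shares: Tam 1,612.89; Halvorsen 1,287.43; Petrov 2,044.68.
Capped: Tam ($1,200); remaining pool $3,745 reallocated over remaining floor area 11,313.
Remaining shares: Halvorsen 1,446.95 → $1,445; Petrov 2,298.05 → $2,300.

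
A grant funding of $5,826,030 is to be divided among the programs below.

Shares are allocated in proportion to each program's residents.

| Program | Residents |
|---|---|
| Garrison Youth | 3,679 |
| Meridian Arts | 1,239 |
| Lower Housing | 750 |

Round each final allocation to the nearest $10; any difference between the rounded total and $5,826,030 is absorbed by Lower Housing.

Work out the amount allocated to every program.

Sum of residents: 5,668.
Unrounded shares: Garrison Youth 3,679/5,668 × $5,826,030 = 3,781,574.52; Meridian Arts 1,239/5,668 × $5,826,030 = 1,273,544.67; Lower Housing 750/5,668 × $5,826,030 = 770,910.82.
At nearest $10: Garrison Youth $3,781,570; Meridian Arts $1,273,540; Lower Housing $770,910. Sum = $5,826,020.
Difference $5,826,030 − $5,826,020 = +$10 applied to Lower Housing: Lower Housing becomes $770,920.

Garrison Youth: $3,781,570 · Meridian Arts: $1,273,540 · Lower Housing: $770,920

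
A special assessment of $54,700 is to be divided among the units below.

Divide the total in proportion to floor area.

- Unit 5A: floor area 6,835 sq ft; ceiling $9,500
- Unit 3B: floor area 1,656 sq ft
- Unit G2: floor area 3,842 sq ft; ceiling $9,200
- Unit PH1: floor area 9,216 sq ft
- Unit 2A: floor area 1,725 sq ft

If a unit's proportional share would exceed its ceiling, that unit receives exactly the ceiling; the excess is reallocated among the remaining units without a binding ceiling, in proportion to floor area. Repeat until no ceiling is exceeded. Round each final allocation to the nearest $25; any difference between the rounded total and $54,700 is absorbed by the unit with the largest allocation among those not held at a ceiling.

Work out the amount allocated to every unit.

Unit 5A: $9,500 · Unit 3B: $4,725 · Unit G2: $9,200 · Unit PH1: $26,350 · Unit 2A: $4,925

Total floor area = 23,274.
Unconstrained shares: Unit 5A 16,064.04; Unit 3B 3,892.03; Unit G2 9,029.71; Unit PH1 21,660.02; Unit 2A 4,054.20.
Held at cap: Unit 5A ($9,500); balance $45,200 reallocated over remaining floor area 16,439.
Held at cap: Unit G2 ($9,200); balance $36,000 reallocated over remaining floor area 12,597.
Redistributed shares: Unit 3B 4,732.56 → $4,725; Unit PH1 26,337.70 → $26,350; Unit 2A 4,929.75 → $4,925.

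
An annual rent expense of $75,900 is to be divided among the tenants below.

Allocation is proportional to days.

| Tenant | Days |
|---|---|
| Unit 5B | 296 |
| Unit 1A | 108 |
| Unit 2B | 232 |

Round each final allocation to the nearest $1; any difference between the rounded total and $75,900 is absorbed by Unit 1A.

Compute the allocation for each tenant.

Unit 5B: $35,325 · Unit 1A: $12,888 · Unit 2B: $27,687

Total days = 636.
Raw shares: Unit 5B 296/636 × $75,900 = 35,324.53; Unit 1A 108/636 × $75,900 = 12,888.68; Unit 2B 232/636 × $75,900 = 27,686.79.
Rounded to nearest $1: Unit 5B $35,325; Unit 1A $12,889; Unit 2B $27,687. Sum = $75,901.
Difference $75,900 − $75,901 = −$1 applied to Unit 1A: Unit 1A becomes $12,888.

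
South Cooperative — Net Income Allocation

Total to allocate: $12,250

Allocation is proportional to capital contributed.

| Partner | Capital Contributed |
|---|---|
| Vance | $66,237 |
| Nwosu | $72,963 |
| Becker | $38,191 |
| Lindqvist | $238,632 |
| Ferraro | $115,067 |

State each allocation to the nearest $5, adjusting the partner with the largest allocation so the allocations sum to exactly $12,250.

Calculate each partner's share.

Vance: $1,530 · Nwosu: $1,685 · Becker: $880 · Lindqvist: $5,500 · Ferraro: $2,655

Combined capital contributed = 531,090.
Unrounded shares: Vance 66,237/531,090 × $12,250 = 1,527.81; Nwosu 72,963/531,090 × $12,250 = 1,682.95; Becker 38,191/531,090 × $12,250 = 880.90; Lindqvist 238,632/531,090 × $12,250 = 5,504.23; Ferraro 115,067/531,090 × $12,250 = 2,654.11.
After rounding ($5): Vance $1,530; Nwosu $1,685; Becker $880; Lindqvist $5,505; Ferraro $2,655. Sum = $12,255.
Difference $12,250 − $12,255 = −$5 applied to largest allocation (Lindqvist): Lindqvist becomes $5,500.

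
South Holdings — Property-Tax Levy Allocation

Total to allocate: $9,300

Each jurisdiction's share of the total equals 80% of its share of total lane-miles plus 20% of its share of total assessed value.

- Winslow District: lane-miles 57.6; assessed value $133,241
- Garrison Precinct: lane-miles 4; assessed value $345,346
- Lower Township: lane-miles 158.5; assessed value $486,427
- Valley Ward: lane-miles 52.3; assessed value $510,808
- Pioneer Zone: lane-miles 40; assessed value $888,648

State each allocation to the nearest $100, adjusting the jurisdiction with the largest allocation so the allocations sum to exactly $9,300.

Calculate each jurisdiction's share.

Lane-miles total 312.4; assessed value total 2,364,470.
Combined weights (80% lane-miles + 20% assessed value): Winslow District 0.1588; Garrison Precinct 0.0395; Lower Township 0.4470; Valley Ward 0.1771; Pioneer Zone 0.1776.
Raw shares: Winslow District 1,476.59; Garrison Precinct 366.93; Lower Township 4,157.42; Valley Ward 1,647.38; Pioneer Zone 1,651.68.
At nearest $100: Winslow District $1,500; Garrison Precinct $400; Lower Township $4,200; Valley Ward $1,600; Pioneer Zone $1,700. Sum = $9,400.
Difference $9,300 − $9,400 = −$100 applied to largest allocation (Lower Township): Lower Township becomes $4,100.

Winslow District: $1,500 · Garrison Precinct: $400 · Lower Township: $4,100 · Valley Ward: $1,600 · Pioneer Zone: $1,700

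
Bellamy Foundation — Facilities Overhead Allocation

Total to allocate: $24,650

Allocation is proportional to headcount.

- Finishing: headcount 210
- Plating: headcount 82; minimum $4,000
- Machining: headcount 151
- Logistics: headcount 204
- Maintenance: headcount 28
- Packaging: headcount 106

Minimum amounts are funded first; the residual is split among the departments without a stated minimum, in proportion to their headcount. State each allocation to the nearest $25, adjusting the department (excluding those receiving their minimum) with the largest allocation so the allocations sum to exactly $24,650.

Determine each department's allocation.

Fund the minimums — Plating $4,000. Balance $20,650.
Balance split over remaining headcount 699: Finishing 6,203.86 → $6,200; Machining 4,460.87 → $4,450; Logistics 6,026.61 → $6,025; Maintenance 827.18 → $825; Packaging 3,131.47 → $3,125.
Rounding difference +$25 applied to Finishing → $6,225.

Finishing: $6,225; Plating: $4,000; Machining: $4,450; Logistics: $6,025; Maintenance: $825; Packaging: $3,125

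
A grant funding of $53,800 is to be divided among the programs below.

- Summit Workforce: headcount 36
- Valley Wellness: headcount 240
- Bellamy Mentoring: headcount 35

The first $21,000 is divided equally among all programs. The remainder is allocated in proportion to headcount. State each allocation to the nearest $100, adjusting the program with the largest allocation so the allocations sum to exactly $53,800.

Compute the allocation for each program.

Summit Workforce: $10,800 | Valley Wellness: $32,300 | Bellamy Mentoring: $10,700

First tranche $21,000 split equally: $7,000 each.
Remainder $32,800 by headcount (total 311): Summit Workforce 3,796.78 → $3,800; Valley Wellness 25,311.90 → $25,300; Bellamy Mentoring 3,691.32 → $3,700.
Totals: Summit Workforce $7,000 + $3,800 = $10,800; Valley Wellness $7,000 + $25,300 = $32,300; Bellamy Mentoring $7,000 + $3,700 = $10,700.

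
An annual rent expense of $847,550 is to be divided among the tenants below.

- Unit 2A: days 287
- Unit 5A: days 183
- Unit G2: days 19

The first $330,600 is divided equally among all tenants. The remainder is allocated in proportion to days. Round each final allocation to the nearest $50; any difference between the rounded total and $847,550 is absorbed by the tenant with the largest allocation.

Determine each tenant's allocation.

Unit 2A: $413,600 · Unit 5A: $303,650 · Unit G2: $130,300

First tranche $330,600 split equally: $110,200 each.
Remainder $516,950 by days (total 489): Unit 2A 303,404.19 → $303,400; Unit 5A 193,459.82 → $193,450; Unit G2 20,085.99 → $20,100.
Totals: Unit 2A $110,200 + $303,400 = $413,600; Unit 5A $110,200 + $193,450 = $303,650; Unit G2 $110,200 + $20,100 = $130,300.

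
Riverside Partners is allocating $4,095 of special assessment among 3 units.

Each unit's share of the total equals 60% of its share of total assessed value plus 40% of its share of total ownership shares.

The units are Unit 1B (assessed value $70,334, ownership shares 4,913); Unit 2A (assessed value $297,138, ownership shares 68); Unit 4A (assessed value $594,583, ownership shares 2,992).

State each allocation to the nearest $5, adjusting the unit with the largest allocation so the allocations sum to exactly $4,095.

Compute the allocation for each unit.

Unit 1B: $1,190 · Unit 2A: $775 · Unit 4A: $2,130

Assessed value total 962,055; ownership shares total 7,973.
Blended shares (60% assessed value + 40% ownership shares): Unit 1B 0.2903; Unit 2A 0.1887; Unit 4A 0.5209.
Raw shares: Unit 1B 1,188.97; Unit 2A 772.83; Unit 4A 2,133.20.
After rounding ($5): Unit 1B $1,190; Unit 2A $775; Unit 4A $2,135. Sum = $4,100.
Difference $4,095 − $4,100 = −$5 applied to largest allocation (Unit 4A): Unit 4A becomes $2,130.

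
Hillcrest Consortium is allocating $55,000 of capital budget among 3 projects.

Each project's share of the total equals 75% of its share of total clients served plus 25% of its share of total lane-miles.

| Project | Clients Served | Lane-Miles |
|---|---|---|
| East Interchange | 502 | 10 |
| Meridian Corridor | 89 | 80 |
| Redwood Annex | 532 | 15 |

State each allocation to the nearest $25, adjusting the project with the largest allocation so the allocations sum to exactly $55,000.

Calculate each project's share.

Totals — clients served 1,123, lane-miles 105.
Combined weights (75% clients served + 25% lane-miles): East Interchange 0.3591; Meridian Corridor 0.2499; Redwood Annex 0.3910.
Proportional shares: East Interchange 19,748.97; Meridian Corridor 13,745.34; Redwood Annex 21,505.69.
After rounding ($25): East Interchange $19,750; Meridian Corridor $13,750; Redwood Annex $21,500. Sum = $55,000.
Sum already equals the total — no adjustment.

East Interchange: $19,750 | Meridian Corridor: $13,750 | Redwood Annex: $21,500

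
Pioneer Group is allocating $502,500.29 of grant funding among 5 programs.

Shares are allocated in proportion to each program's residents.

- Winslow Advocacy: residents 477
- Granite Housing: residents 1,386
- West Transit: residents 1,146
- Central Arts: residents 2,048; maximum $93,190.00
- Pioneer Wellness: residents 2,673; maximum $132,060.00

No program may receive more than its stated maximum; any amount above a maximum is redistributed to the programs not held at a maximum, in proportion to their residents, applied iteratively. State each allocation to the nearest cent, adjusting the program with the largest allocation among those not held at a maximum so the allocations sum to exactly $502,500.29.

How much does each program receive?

Sum of residents: 7,730.
Proportional shares (ignoring caps): Winslow Advocacy 31,008.1033; Granite Housing 90,099.0171; West Transit 74,497.4557; Central Arts 133,133.3239; Pioneer Wellness 173,762.3901.
Held at cap: Central Arts ($93,190.00), Pioneer Wellness ($132,060.00); balance $277,250.29 reallocated over remaining residents 3,009.
Redistributed shares: Winslow Advocacy 43,950.9433 → $43,950.94; Granite Housing 127,706.5144 → $127,706.51; West Transit 105,592.8323 → $105,592.83.
Rounding difference +$0.01 applied to Granite Housing → $127,706.52.

Winslow Advocacy: $43,950.94; Granite Housing: $127,706.52; West Transit: $105,592.83; Central Arts: $93,190.00; Pioneer Wellness: $132,060.00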